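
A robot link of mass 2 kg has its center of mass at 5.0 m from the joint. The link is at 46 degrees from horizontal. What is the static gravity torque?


tau = m*g*L*cos(angle)
= 2 * 9.81 * 5.0 * cos(46 deg)
= 2 * 9.81 * 5.0 * 0.6947
= 68.146 Nm


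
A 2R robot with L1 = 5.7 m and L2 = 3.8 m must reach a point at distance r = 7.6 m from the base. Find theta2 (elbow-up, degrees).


cos(theta2) = (r^2 - L1^2 - L2^2) / (2*L1*L2)
cos(theta2) = (57.76 - 32.49 - 14.44) / 43.32
cos(theta2) = 0.25
theta2 = 75.5225 degrees


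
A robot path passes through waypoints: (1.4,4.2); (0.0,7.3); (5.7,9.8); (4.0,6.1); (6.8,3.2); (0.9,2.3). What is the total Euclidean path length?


Segment lengths:
  seg1 = sqrt((-1.4)^2 + (3.1)^2) = 3.4015
  seg2 = sqrt((5.7)^2 + (2.5)^2) = 6.2241
  seg3 = sqrt((-1.7)^2 + (-3.7)^2) = 4.0719
  seg4 = sqrt((2.8)^2 + (-2.9)^2) = 4.0311
  seg5 = sqrt((-5.9)^2 + (-0.9)^2) = 5.9682
Total = 23.6968


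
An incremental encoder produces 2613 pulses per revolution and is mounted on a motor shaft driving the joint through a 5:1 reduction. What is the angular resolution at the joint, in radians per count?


counts per rev = 2613
effective counts at joint = 2613 * 5 = 13065
resolution = 2*pi / 13065
= 4.8092e-04 rad/count


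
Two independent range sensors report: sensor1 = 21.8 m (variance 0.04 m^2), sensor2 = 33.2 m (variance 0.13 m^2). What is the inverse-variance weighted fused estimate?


w1 = (1/var1) / (1/var1 + 1/var2)
   = 25.0 / (25.0 + 7.6923) = 0.7647
w2 = 1 - w1 = 0.2353
fused = w1*s1 + w2*s2 = 16.6706 + 7.8118
= 24.4824 m


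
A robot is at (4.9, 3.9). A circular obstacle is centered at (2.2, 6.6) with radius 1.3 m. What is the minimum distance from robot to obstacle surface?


center_dist = sqrt((4.9-2.2)^2 + (3.9-6.6)^2)
= sqrt(7.29 + 7.29)
= 3.8184
min_dist = center_dist - radius = 3.8184 - 1.3 = 2.5184 m


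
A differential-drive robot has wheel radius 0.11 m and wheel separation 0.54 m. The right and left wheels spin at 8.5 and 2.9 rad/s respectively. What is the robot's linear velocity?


vR = r*wR = 0.11*8.5 = 0.935 m/s
vL = r*wL = 0.11*2.9 = 0.319 m/s
v = (vR+vL)/2 = 0.627 m/s
omega = (vR-vL)/L = 1.1407 rad/s
linear velocity = 0.627 m/s


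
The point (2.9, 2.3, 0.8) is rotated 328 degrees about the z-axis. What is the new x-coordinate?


Rotation about z-axis: x' = x*cos(theta) - y*sin(theta)
= 2.9 * 0.848 - 2.3 * -0.5299
= 3.6782


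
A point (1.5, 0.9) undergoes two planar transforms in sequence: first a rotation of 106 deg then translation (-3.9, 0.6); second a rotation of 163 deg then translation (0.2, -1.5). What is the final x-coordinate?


After transform 1:
x1 = cos(106)*1.5 - sin(106)*0.9 + -3.9 = -5.1786
y1 = sin(106)*1.5 + cos(106)*0.9 + 0.6 = 1.7938
After transform 2:
x2 = cos(163)*-5.1786 - sin(163)*1.7938 + 0.2
= 4.6278


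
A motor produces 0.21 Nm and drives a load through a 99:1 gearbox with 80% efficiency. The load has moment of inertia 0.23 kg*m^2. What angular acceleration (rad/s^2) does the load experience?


tau_out = tau_motor * N * eta
= 0.21 * 99 * 0.8 = 16.632 Nm
alpha = tau_out / I = 16.632 / 0.23
= 72.313 rad/s^2


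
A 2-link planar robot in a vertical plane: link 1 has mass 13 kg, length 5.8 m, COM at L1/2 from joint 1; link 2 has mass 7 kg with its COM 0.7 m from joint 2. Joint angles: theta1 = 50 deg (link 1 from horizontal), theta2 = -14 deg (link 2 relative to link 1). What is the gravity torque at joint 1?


Horizontal distance from joint 1 to link-1 COM:
  x_c1 = (L1/2)*cos(t1) = 2.9 * 0.6428 = 1.8641 m
Horizontal distance from joint 1 to link-2 COM:
  x_c2 = L1*cos(t1) + Lc2*cos(t1+t2)
       = 5.8*0.6428 + 0.7*0.809 = 4.2945 m
tau1 = m1*g*x_c1 + m2*g*x_c2
     = 13*9.81*1.8641 + 7*9.81*4.2945
     = 237.7266 + 294.9019
     = 532.6286 Nm


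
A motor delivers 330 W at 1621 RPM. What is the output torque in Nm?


omega = 1621 * 2*pi/60 = 169.7507 rad/s
tau = P / omega = 330 / 169.7507
= 1.944 Nm


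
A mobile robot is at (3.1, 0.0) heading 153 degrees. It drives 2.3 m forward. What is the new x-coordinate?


x_new = x0 + d*cos(theta)
= 3.1 + 2.3*cos(153)
= 3.1 + -2.0493
= 1.0507


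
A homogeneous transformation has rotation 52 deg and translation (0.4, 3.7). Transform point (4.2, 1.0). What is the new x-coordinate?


x' = cos(theta)*px - sin(theta)*py + tx
= 0.6157*4.2 - 0.788*1.0 + 0.4
= 2.1978


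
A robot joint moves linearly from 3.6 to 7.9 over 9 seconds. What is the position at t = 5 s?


s = t/T = 5/9 = 0.5556
p(t) = p0 + (pf-p0)*s
= 3.6 + (7.9 - 3.6) * 0.5556
= 5.9889


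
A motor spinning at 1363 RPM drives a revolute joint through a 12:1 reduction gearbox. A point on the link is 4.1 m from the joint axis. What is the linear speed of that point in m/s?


omega_motor = 1363 * 2*pi/60 = 142.733 rad/s
omega_joint = omega_motor / 12 = 11.8944 rad/s
v = omega_joint * r = 11.8944 * 4.1
= 48.7671 m/s


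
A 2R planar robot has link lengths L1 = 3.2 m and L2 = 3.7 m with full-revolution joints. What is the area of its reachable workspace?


r_max = L1 + L2 = 6.9 m
r_min = |L1 - L2| = 0.5 m
Area = pi*(r_max^2 - r_min^2)
= pi*(47.61 - 0.25)
= pi * 47.36
= 148.7858 m^2


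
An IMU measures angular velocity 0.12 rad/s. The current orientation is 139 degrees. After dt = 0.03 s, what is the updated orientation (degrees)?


delta_theta = w * dt = 0.12 * 0.03 = 0.0036 rad
= 0.2063 deg
theta_new = 139 + 0.2063 = 139.2063 deg


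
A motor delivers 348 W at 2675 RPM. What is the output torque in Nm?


omega = 2675 * 2*pi/60 = 280.1253 rad/s
tau = P / omega = 348 / 280.1253
= 1.2423 Nm


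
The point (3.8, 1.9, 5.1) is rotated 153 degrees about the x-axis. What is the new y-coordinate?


Rotation about x-axis: y' = y*cos(theta) - z*sin(theta)
= 1.9 * -0.891 - 5.1 * 0.454
= -4.0083


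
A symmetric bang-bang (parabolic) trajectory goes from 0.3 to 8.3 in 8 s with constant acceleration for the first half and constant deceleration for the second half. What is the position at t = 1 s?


Symmetric rest-to-rest: each phase covers (pf-p0)/2 in time T/2. 0.5*a*(T/2)^2 = (pf-p0)/2 => a = 4*(pf-p0)/T^2
a = 4*(8.3-0.3)/8^2 = 0.5
t = 1 is in the acceleration phase (t <= T/2).
p = p0 + 0.5*a*t^2 = 0.3 + 0.5*0.5*1^2
= 0.55


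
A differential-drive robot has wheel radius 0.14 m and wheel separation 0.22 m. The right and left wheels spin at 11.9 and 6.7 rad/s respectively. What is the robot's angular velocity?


vR = r*wR = 0.14*11.9 = 1.666 m/s
vL = r*wL = 0.14*6.7 = 0.938 m/s
v = (vR+vL)/2 = 1.302 m/s
omega = (vR-vL)/L = 3.3091 rad/s
angular velocity = 3.3091 rad/s


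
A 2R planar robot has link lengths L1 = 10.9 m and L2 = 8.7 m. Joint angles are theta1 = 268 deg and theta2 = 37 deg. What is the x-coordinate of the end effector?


Convert angles to radians: theta1 = 4.6775, theta2 = 0.6458
x = L1*cos(theta1) + L2*cos(theta1+theta2)
x = -0.3804 + 4.9901
x = 4.6097


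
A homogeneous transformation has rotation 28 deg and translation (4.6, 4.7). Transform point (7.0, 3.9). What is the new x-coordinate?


x' = cos(theta)*px - sin(theta)*py + tx
= 0.8829*7.0 - 0.4695*3.9 + 4.6
= 8.9497


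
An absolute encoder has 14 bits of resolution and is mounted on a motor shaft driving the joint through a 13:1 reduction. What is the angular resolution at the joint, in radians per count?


counts = 2^14 = 16384
effective counts at joint = 16384 * 13 = 212992
resolution = 2*pi / 212992
= 2.9500e-05 rad/count


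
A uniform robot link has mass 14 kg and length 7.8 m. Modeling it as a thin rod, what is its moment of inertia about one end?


I = (1/3) * m * L^2
= (1/3) * 14 * 7.8^2
= 0.333333 * 14 * 60.84
= 283.92 kg*m^2


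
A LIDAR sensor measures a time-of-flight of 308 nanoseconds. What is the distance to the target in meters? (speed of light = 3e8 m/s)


tof = 308 ns = 3.08e-07 s
dist = c * tof / 2
= 3e8 * 3.08e-07 / 2
= 46.2 m


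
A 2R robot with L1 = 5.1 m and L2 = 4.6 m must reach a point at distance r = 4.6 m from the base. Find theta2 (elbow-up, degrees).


cos(theta2) = (r^2 - L1^2 - L2^2) / (2*L1*L2)
cos(theta2) = (21.16 - 26.01 - 21.16) / 46.92
cos(theta2) = -0.554348
theta2 = 123.6658 degrees


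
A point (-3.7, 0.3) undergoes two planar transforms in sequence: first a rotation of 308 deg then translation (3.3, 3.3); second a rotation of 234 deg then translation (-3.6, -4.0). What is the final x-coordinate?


After transform 1:
x1 = cos(308)*-3.7 - sin(308)*0.3 + 3.3 = 1.2585
y1 = sin(308)*-3.7 + cos(308)*0.3 + 3.3 = 6.4003
After transform 2:
x2 = cos(234)*1.2585 - sin(234)*6.4003 + -3.6
= 0.8383


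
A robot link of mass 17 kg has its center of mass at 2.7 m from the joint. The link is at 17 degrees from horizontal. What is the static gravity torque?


tau = m*g*L*cos(angle)
= 17 * 9.81 * 2.7 * cos(17 deg)
= 17 * 9.81 * 2.7 * 0.9563
= 430.6039 Nm


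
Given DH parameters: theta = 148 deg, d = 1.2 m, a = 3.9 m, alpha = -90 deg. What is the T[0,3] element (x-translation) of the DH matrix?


T[0,3] = a * cos(theta)
= 3.9 * cos(148 deg)
= 3.9 * -0.848
= -3.3074


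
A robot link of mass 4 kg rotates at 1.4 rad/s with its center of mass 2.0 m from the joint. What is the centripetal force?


F = m * omega^2 * r
= 4 * 1.4^2 * 2.0
= 4 * 1.96 * 2.0
= 15.68 N


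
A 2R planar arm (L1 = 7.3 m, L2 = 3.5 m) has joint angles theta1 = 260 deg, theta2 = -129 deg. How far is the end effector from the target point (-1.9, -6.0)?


End effector via forward kinematics:
x = L1*cos(t1) + L2*cos(t1+t2) = -3.5638
y = L1*sin(t1) + L2*sin(t1+t2) = -4.5476
Distance to target:
d = sqrt((-1.9 - -3.5638)^2 + (-6.0 - -4.5476)^2)
= sqrt(2.7684 + 2.1094)
= 2.2086 m


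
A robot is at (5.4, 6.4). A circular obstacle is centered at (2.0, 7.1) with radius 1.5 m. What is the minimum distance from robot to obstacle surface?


center_dist = sqrt((5.4-2.0)^2 + (6.4-7.1)^2)
= sqrt(11.56 + 0.49)
= 3.4713
min_dist = center_dist - radius = 3.4713 - 1.5 = 1.9713 m


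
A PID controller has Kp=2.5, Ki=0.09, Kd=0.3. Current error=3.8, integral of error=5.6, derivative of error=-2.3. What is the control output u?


u = Kp*e + Ki*int(e) + Kd*de/dt
= 2.5*3.8 + 0.09*5.6 + 0.3*(-2.3)
= 9.5 + 0.504 + -0.69
= 9.314


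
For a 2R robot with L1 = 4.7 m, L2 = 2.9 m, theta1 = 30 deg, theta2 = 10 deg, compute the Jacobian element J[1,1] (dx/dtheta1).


J[1,1] = -L1*sin(t1) - L2*sin(t1+t2)
= -4.7*sin(30) - 2.9*sin(40)
= -4.2141


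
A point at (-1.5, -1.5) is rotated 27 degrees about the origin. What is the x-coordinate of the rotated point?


x' = x*cos(theta) - y*sin(theta)
cos(27 deg) = 0.891, sin(27 deg) = 0.454
x' = -1.5 * 0.891 - -1.5 * 0.454
= -1.3365 - -0.681
= -0.6555


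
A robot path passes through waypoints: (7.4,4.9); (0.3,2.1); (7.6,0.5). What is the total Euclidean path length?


Segment lengths:
  seg1 = sqrt((-7.1)^2 + (-2.8)^2) = 7.6322
  seg2 = sqrt((7.3)^2 + (-1.6)^2) = 7.4733
Total = 15.1055


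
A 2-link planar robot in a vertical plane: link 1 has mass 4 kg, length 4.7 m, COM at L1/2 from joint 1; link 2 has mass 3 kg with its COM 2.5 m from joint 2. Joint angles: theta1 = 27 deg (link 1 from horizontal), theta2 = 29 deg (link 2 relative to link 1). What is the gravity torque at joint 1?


Horizontal distance from joint 1 to link-1 COM:
  x_c1 = (L1/2)*cos(t1) = 2.35 * 0.891 = 2.0939 m
Horizontal distance from joint 1 to link-2 COM:
  x_c2 = L1*cos(t1) + Lc2*cos(t1+t2)
       = 4.7*0.891 + 2.5*0.5592 = 5.5857 m
tau1 = m1*g*x_c1 + m2*g*x_c2
     = 4*9.81*2.0939 + 3*9.81*5.5857
     = 82.1633 + 164.3875
     = 246.5508 Nm


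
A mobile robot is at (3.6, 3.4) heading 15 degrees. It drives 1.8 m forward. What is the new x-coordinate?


x_new = x0 + d*cos(theta)
= 3.6 + 1.8*cos(15)
= 3.6 + 1.7387
= 5.3387


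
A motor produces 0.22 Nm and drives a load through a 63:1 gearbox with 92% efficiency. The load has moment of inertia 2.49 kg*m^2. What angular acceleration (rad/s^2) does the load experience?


tau_out = tau_motor * N * eta
= 0.22 * 63 * 0.92 = 12.7512 Nm
alpha = tau_out / I = 12.7512 / 2.49
= 5.121 rad/s^2


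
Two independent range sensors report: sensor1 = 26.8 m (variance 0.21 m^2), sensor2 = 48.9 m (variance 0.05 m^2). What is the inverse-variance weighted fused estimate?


w1 = (1/var1) / (1/var1 + 1/var2)
   = 4.7619 / (4.7619 + 20.0) = 0.1923
w2 = 1 - w1 = 0.8077
fused = w1*s1 + w2*s2 = 5.1538 + 39.4962
= 44.65 m


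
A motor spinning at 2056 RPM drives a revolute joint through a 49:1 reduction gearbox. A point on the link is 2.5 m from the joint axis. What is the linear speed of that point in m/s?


omega_motor = 2056 * 2*pi/60 = 215.3038 rad/s
omega_joint = omega_motor / 49 = 4.394 rad/s
v = omega_joint * r = 4.394 * 2.5
= 10.9849 m/s


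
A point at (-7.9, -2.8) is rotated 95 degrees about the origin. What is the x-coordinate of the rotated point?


x' = x*cos(theta) - y*sin(theta)
cos(95 deg) = -0.0872, sin(95 deg) = 0.9962
x' = -7.9 * -0.0872 - -2.8 * 0.9962
= 0.6885 - -2.7893
= 3.4779


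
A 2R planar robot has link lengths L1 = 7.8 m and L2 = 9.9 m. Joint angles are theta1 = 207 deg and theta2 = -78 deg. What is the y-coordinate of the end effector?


Convert angles to radians: theta1 = 3.6128, theta2 = -1.3614
y = L1*sin(theta1) + L2*sin(theta1+theta2)
y = -3.5411 + 7.6937
y = 4.1526


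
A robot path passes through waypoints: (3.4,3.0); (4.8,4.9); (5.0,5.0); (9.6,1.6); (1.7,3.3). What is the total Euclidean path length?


Segment lengths:
  seg1 = sqrt((1.4)^2 + (1.9)^2) = 2.3601
  seg2 = sqrt((0.2)^2 + (0.1)^2) = 0.2236
  seg3 = sqrt((4.6)^2 + (-3.4)^2) = 5.7201
  seg4 = sqrt((-7.9)^2 + (1.7)^2) = 8.0808
Total = 16.3847


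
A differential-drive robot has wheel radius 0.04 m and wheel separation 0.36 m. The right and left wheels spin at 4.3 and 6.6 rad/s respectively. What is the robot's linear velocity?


vR = r*wR = 0.04*4.3 = 0.172 m/s
vL = r*wL = 0.04*6.6 = 0.264 m/s
v = (vR+vL)/2 = 0.218 m/s
omega = (vR-vL)/L = -0.2556 rad/s
linear velocity = 0.218 m/s


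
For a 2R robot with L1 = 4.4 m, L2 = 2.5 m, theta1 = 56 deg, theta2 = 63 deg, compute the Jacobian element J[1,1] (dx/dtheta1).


J[1,1] = -L1*sin(t1) - L2*sin(t1+t2)
= -4.4*sin(56) - 2.5*sin(119)
= -5.8343


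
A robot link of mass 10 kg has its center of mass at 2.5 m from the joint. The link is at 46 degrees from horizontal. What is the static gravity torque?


tau = m*g*L*cos(angle)
= 10 * 9.81 * 2.5 * cos(46 deg)
= 10 * 9.81 * 2.5 * 0.6947
= 170.365 Nm


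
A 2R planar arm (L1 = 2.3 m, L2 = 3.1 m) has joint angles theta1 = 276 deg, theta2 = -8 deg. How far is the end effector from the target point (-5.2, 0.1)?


End effector via forward kinematics:
x = L1*cos(t1) + L2*cos(t1+t2) = 0.1322
y = L1*sin(t1) + L2*sin(t1+t2) = -5.3855
Distance to target:
d = sqrt((-5.2 - 0.1322)^2 + (0.1 - -5.3855)^2)
= sqrt(28.4326 + 30.0908)
= 7.6501 m


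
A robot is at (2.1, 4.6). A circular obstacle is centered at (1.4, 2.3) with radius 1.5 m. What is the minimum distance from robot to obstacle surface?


center_dist = sqrt((2.1-1.4)^2 + (4.6-2.3)^2)
= sqrt(0.49 + 5.29)
= 2.4042
min_dist = center_dist - radius = 2.4042 - 1.5 = 0.9042 m


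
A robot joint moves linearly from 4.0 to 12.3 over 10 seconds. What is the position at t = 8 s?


s = t/T = 8/10 = 0.8
p(t) = p0 + (pf-p0)*s
= 4.0 + (12.3 - 4.0) * 0.8
= 10.64


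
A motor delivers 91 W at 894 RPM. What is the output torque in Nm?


omega = 894 * 2*pi/60 = 93.6195 rad/s
tau = P / omega = 91 / 93.6195
= 0.972 Nm


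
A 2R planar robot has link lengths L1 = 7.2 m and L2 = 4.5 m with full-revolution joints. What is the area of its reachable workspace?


r_max = L1 + L2 = 11.7 m
r_min = |L1 - L2| = 2.7 m
Area = pi*(r_max^2 - r_min^2)
= pi*(136.89 - 7.29)
= pi * 129.6
= 407.1504 m^2


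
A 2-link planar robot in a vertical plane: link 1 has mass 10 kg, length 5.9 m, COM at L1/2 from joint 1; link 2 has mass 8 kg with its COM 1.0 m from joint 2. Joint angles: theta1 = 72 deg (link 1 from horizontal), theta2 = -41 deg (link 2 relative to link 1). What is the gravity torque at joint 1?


Horizontal distance from joint 1 to link-1 COM:
  x_c1 = (L1/2)*cos(t1) = 2.95 * 0.309 = 0.9116 m
Horizontal distance from joint 1 to link-2 COM:
  x_c2 = L1*cos(t1) + Lc2*cos(t1+t2)
       = 5.9*0.309 + 1.0*0.8572 = 2.6804 m
tau1 = m1*g*x_c1 + m2*g*x_c2
     = 10*9.81*0.9116 + 8*9.81*2.6804
     = 89.428 + 210.3552
     = 299.7832 Nm


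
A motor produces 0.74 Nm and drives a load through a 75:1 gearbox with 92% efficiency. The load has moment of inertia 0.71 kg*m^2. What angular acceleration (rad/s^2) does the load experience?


tau_out = tau_motor * N * eta
= 0.74 * 75 * 0.92 = 51.06 Nm
alpha = tau_out / I = 51.06 / 0.71
= 71.9155 rad/s^2


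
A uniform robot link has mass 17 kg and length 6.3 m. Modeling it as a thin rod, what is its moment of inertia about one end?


I = (1/3) * m * L^2
= (1/3) * 17 * 6.3^2
= 0.333333 * 17 * 39.69
= 224.91 kg*m^2


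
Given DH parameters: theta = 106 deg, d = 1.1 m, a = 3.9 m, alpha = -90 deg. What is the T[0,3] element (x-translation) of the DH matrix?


T[0,3] = a * cos(theta)
= 3.9 * cos(106 deg)
= 3.9 * -0.2756
= -1.075


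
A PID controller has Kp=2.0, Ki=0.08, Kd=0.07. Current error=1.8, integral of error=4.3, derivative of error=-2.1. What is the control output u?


u = Kp*e + Ki*int(e) + Kd*de/dt
= 2.0*1.8 + 0.08*4.3 + 0.07*(-2.1)
= 3.6 + 0.344 + -0.147
= 3.797


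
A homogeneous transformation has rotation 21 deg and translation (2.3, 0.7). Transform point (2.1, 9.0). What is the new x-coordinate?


x' = cos(theta)*px - sin(theta)*py + tx
= 0.9336*2.1 - 0.3584*9.0 + 2.3
= 1.0352


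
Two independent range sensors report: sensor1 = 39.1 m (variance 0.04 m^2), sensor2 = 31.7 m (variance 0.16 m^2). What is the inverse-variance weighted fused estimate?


w1 = (1/var1) / (1/var1 + 1/var2)
   = 25.0 / (25.0 + 6.25) = 0.8
w2 = 1 - w1 = 0.2
fused = w1*s1 + w2*s2 = 31.28 + 6.34
= 37.62 m


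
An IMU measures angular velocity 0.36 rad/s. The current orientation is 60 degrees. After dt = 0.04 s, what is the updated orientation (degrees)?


delta_theta = w * dt = 0.36 * 0.04 = 0.0144 rad
= 0.8251 deg
theta_new = 60 + 0.8251 = 60.8251 deg


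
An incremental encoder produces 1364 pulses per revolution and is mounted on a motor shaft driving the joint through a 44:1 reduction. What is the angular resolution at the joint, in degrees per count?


counts per rev = 1364
effective counts at joint = 1364 * 44 = 60016
resolution = 360 / 60016
= 0.006 deg/count


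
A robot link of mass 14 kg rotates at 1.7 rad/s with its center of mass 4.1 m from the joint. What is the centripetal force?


F = m * omega^2 * r
= 14 * 1.7^2 * 4.1
= 14 * 2.89 * 4.1
= 165.886 N


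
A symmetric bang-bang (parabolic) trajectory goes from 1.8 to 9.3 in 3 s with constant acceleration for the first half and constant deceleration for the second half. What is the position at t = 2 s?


Symmetric rest-to-rest: each phase covers (pf-p0)/2 in time T/2. 0.5*a*(T/2)^2 = (pf-p0)/2 => a = 4*(pf-p0)/T^2
a = 4*(9.3-1.8)/3^2 = 3.3333
t = 2 is in the deceleration phase (t > T/2).
p = pf - 0.5*a*(T-t)^2 = 9.3 - 0.5*3.3333*1^2
= 7.6333


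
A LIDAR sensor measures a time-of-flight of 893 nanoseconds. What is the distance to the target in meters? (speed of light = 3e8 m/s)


tof = 893 ns = 8.93e-07 s
dist = c * tof / 2
= 3e8 * 8.93e-07 / 2
= 133.95 m


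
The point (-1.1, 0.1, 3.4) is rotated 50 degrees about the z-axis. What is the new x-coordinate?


Rotation about z-axis: x' = x*cos(theta) - y*sin(theta)
= -1.1 * 0.6428 - 0.1 * 0.766
= -0.7837


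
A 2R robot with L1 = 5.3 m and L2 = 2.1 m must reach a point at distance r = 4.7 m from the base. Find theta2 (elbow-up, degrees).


cos(theta2) = (r^2 - L1^2 - L2^2) / (2*L1*L2)
cos(theta2) = (22.09 - 28.09 - 4.41) / 22.26
cos(theta2) = -0.467655
theta2 = 117.8822 degrees


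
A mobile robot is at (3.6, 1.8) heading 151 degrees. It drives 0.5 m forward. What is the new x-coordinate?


x_new = x0 + d*cos(theta)
= 3.6 + 0.5*cos(151)
= 3.6 + -0.4373
= 3.1627


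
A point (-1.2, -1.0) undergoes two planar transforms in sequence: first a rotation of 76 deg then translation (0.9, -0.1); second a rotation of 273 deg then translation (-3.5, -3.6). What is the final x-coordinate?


After transform 1:
x1 = cos(76)*-1.2 - sin(76)*-1.0 + 0.9 = 1.58
y1 = sin(76)*-1.2 + cos(76)*-1.0 + -0.1 = -1.5063
After transform 2:
x2 = cos(273)*1.58 - sin(273)*-1.5063 + -3.5
= -4.9215


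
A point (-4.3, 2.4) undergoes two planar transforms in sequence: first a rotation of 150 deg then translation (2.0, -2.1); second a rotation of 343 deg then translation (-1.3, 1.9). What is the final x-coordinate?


After transform 1:
x1 = cos(150)*-4.3 - sin(150)*2.4 + 2.0 = 4.5239
y1 = sin(150)*-4.3 + cos(150)*2.4 + -2.1 = -6.3285
After transform 2:
x2 = cos(343)*4.5239 - sin(343)*-6.3285 + -1.3
= 1.176


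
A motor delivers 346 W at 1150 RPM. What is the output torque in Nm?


omega = 1150 * 2*pi/60 = 120.4277 rad/s
tau = P / omega = 346 / 120.4277
= 2.8731 Nm


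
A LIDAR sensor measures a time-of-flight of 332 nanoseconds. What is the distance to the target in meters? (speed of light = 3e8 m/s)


tof = 332 ns = 3.32e-07 s
dist = c * tof / 2
= 3e8 * 3.32e-07 / 2
= 49.8 m


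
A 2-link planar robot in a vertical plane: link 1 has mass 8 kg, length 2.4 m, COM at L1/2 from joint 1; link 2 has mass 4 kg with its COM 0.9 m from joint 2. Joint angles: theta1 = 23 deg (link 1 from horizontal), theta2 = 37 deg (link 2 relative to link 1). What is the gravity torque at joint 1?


Horizontal distance from joint 1 to link-1 COM:
  x_c1 = (L1/2)*cos(t1) = 1.2 * 0.9205 = 1.1046 m
Horizontal distance from joint 1 to link-2 COM:
  x_c2 = L1*cos(t1) + Lc2*cos(t1+t2)
       = 2.4*0.9205 + 0.9*0.5 = 2.6592 m
tau1 = m1*g*x_c1 + m2*g*x_c2
     = 8*9.81*1.1046 + 4*9.81*2.6592
     = 86.6895 + 104.3475
     = 191.0369 Nm


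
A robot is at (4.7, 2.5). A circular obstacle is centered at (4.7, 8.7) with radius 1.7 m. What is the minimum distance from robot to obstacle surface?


center_dist = sqrt((4.7-4.7)^2 + (2.5-8.7)^2)
= sqrt(0.0 + 38.44)
= 6.2
min_dist = center_dist - radius = 6.2 - 1.7 = 4.5 m


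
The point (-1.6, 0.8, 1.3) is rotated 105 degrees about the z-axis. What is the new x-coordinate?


Rotation about z-axis: x' = x*cos(theta) - y*sin(theta)
= -1.6 * -0.2588 - 0.8 * 0.9659
= -0.3586


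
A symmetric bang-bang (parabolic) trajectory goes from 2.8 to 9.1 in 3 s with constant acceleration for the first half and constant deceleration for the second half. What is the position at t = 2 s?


Symmetric rest-to-rest: each phase covers (pf-p0)/2 in time T/2. 0.5*a*(T/2)^2 = (pf-p0)/2 => a = 4*(pf-p0)/T^2
a = 4*(9.1-2.8)/3^2 = 2.8
t = 2 is in the deceleration phase (t > T/2).
p = pf - 0.5*a*(T-t)^2 = 9.1 - 0.5*2.8*1^2
= 7.7


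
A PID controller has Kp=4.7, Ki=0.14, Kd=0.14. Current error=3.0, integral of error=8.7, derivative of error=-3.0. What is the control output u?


u = Kp*e + Ki*int(e) + Kd*de/dt
= 4.7*3.0 + 0.14*8.7 + 0.14*(-3.0)
= 14.1 + 1.218 + -0.42
= 14.898


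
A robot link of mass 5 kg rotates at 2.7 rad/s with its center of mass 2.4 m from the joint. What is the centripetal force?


F = m * omega^2 * r
= 5 * 2.7^2 * 2.4
= 5 * 7.29 * 2.4
= 87.48 N


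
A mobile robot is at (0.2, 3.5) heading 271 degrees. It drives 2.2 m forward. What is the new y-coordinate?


y_new = y0 + d*sin(theta)
= 3.5 + 2.2*sin(271)
= 3.5 + -2.1997
= 1.3003


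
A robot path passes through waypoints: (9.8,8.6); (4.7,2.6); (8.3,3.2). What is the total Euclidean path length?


Segment lengths:
  seg1 = sqrt((-5.1)^2 + (-6.0)^2) = 7.8746
  seg2 = sqrt((3.6)^2 + (0.6)^2) = 3.6497
Total = 11.5243


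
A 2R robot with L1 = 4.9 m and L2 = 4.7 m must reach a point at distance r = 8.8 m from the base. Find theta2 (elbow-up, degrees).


cos(theta2) = (r^2 - L1^2 - L2^2) / (2*L1*L2)
cos(theta2) = (77.44 - 24.01 - 22.09) / 46.06
cos(theta2) = 0.680417
theta2 = 47.1238 degrees


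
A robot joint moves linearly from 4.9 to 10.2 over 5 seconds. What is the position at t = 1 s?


s = t/T = 1/5 = 0.2
p(t) = p0 + (pf-p0)*s
= 4.9 + (10.2 - 4.9) * 0.2
= 5.96


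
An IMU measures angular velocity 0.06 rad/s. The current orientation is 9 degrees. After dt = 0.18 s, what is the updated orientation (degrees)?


delta_theta = w * dt = 0.06 * 0.18 = 0.0108 rad
= 0.6188 deg
theta_new = 9 + 0.6188 = 9.6188 deg


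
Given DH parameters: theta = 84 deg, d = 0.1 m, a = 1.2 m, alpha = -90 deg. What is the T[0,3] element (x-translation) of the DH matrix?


T[0,3] = a * cos(theta)
= 1.2 * cos(84 deg)
= 1.2 * 0.1045
= 0.1254


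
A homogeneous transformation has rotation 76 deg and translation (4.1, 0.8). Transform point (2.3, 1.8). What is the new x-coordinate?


x' = cos(theta)*px - sin(theta)*py + tx
= 0.2419*2.3 - 0.9703*1.8 + 4.1
= 2.9099


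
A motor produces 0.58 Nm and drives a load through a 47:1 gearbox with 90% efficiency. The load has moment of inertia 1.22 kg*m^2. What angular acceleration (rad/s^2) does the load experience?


tau_out = tau_motor * N * eta
= 0.58 * 47 * 0.9 = 24.534 Nm
alpha = tau_out / I = 24.534 / 1.22
= 20.1098 rad/s^2


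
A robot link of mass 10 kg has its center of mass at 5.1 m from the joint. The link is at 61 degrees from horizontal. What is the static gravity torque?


tau = m*g*L*cos(angle)
= 10 * 9.81 * 5.1 * cos(61 deg)
= 10 * 9.81 * 5.1 * 0.4848
= 242.5551 Nm


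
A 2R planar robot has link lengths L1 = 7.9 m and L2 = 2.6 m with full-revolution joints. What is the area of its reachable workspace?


r_max = L1 + L2 = 10.5 m
r_min = |L1 - L2| = 5.3 m
Area = pi*(r_max^2 - r_min^2)
= pi*(110.25 - 28.09)
= pi * 82.16
= 258.1133 m^2


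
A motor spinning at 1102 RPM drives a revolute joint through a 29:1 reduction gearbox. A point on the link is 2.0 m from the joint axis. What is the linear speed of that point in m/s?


omega_motor = 1102 * 2*pi/60 = 115.4012 rad/s
omega_joint = omega_motor / 29 = 3.9794 rad/s
v = omega_joint * r = 3.9794 * 2.0
= 7.9587 m/s


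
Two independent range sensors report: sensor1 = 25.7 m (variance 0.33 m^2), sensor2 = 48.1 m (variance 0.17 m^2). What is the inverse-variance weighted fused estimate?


w1 = (1/var1) / (1/var1 + 1/var2)
   = 3.0303 / (3.0303 + 5.8824) = 0.34
w2 = 1 - w1 = 0.66
fused = w1*s1 + w2*s2 = 8.738 + 31.746
= 40.484 m


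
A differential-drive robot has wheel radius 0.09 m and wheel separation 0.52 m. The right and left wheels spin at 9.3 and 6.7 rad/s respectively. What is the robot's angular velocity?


vR = r*wR = 0.09*9.3 = 0.837 m/s
vL = r*wL = 0.09*6.7 = 0.603 m/s
v = (vR+vL)/2 = 0.72 m/s
omega = (vR-vL)/L = 0.45 rad/s
angular velocity = 0.45 rad/s


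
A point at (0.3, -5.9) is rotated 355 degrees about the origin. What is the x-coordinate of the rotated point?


x' = x*cos(theta) - y*sin(theta)
cos(355 deg) = 0.9962, sin(355 deg) = -0.0872
x' = 0.3 * 0.9962 - -5.9 * -0.0872
= 0.2989 - 0.5142
= -0.2154


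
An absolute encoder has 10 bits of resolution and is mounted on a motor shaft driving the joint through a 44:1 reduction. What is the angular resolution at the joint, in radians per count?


counts = 2^10 = 1024
effective counts at joint = 1024 * 44 = 45056
resolution = 2*pi / 45056
= 1.3945e-04 rad/count


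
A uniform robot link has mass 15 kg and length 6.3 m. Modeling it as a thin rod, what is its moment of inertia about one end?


I = (1/3) * m * L^2
= (1/3) * 15 * 6.3^2
= 0.333333 * 15 * 39.69
= 198.45 kg*m^2


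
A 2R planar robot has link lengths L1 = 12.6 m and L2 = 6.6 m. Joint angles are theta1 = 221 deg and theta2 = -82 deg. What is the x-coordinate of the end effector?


Convert angles to radians: theta1 = 3.8572, theta2 = -1.4312
x = L1*cos(theta1) + L2*cos(theta1+theta2)
x = -9.5093 + -4.9811
x = -14.4904


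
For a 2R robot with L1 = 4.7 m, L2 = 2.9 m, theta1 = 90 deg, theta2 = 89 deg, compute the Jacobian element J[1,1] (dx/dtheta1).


J[1,1] = -L1*sin(t1) - L2*sin(t1+t2)
= -4.7*sin(90) - 2.9*sin(179)
= -4.7506


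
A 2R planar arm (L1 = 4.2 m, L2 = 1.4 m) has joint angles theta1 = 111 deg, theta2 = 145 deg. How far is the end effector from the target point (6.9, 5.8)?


End effector via forward kinematics:
x = L1*cos(t1) + L2*cos(t1+t2) = -1.8438
y = L1*sin(t1) + L2*sin(t1+t2) = 2.5626
Distance to target:
d = sqrt((6.9 - -1.8438)^2 + (5.8 - 2.5626)^2)
= sqrt(76.4547 + 10.4806)
= 9.3239 m


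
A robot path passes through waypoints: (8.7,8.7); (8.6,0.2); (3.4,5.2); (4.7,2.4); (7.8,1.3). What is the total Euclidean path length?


Segment lengths:
  seg1 = sqrt((-0.1)^2 + (-8.5)^2) = 8.5006
  seg2 = sqrt((-5.2)^2 + (5.0)^2) = 7.2139
  seg3 = sqrt((1.3)^2 + (-2.8)^2) = 3.0871
  seg4 = sqrt((3.1)^2 + (-1.1)^2) = 3.2894
Total = 22.0909


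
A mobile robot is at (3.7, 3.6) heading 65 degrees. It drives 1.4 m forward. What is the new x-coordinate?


x_new = x0 + d*cos(theta)
= 3.7 + 1.4*cos(65)
= 3.7 + 0.5917
= 4.2917


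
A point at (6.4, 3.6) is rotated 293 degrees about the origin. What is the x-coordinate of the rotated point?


x' = x*cos(theta) - y*sin(theta)
cos(293 deg) = 0.3907, sin(293 deg) = -0.9205
x' = 6.4 * 0.3907 - 3.6 * -0.9205
= 2.5007 - -3.3138
= 5.8145


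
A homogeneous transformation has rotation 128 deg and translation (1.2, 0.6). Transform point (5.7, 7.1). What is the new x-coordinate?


x' = cos(theta)*px - sin(theta)*py + tx
= -0.6157*5.7 - 0.788*7.1 + 1.2
= -7.9041


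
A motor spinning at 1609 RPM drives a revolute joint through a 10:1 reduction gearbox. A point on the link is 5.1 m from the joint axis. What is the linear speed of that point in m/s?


omega_motor = 1609 * 2*pi/60 = 168.4941 rad/s
omega_joint = omega_motor / 10 = 16.8494 rad/s
v = omega_joint * r = 16.8494 * 5.1
= 85.932 m/s


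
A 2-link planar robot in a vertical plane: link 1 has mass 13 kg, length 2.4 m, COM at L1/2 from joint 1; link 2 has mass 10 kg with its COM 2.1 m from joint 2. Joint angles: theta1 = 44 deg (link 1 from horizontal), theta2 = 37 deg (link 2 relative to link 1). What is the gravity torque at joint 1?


Horizontal distance from joint 1 to link-1 COM:
  x_c1 = (L1/2)*cos(t1) = 1.2 * 0.7193 = 0.8632 m
Horizontal distance from joint 1 to link-2 COM:
  x_c2 = L1*cos(t1) + Lc2*cos(t1+t2)
       = 2.4*0.7193 + 2.1*0.1564 = 2.0549 m
tau1 = m1*g*x_c1 + m2*g*x_c2
     = 13*9.81*0.8632 + 10*9.81*2.0549
     = 110.0849 + 201.5884
     = 311.6733 Nm


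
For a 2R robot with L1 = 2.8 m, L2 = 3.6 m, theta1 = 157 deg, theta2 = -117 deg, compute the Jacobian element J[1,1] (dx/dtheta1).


J[1,1] = -L1*sin(t1) - L2*sin(t1+t2)
= -2.8*sin(157) - 3.6*sin(40)
= -3.4081


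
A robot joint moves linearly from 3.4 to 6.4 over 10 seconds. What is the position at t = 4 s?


s = t/T = 4/10 = 0.4
p(t) = p0 + (pf-p0)*s
= 3.4 + (6.4 - 3.4) * 0.4
= 4.6


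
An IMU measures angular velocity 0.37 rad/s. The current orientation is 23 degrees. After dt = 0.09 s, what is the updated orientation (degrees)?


delta_theta = w * dt = 0.37 * 0.09 = 0.0333 rad
= 1.9079 deg
theta_new = 23 + 1.9079 = 24.9079 deg


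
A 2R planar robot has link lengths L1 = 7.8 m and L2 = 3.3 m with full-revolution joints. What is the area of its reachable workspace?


r_max = L1 + L2 = 11.1 m
r_min = |L1 - L2| = 4.5 m
Area = pi*(r_max^2 - r_min^2)
= pi*(123.21 - 20.25)
= pi * 102.96
= 323.4584 m^2


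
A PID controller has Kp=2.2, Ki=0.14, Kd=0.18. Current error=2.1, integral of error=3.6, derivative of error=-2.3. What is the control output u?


u = Kp*e + Ki*int(e) + Kd*de/dt
= 2.2*2.1 + 0.14*3.6 + 0.18*(-2.3)
= 4.62 + 0.504 + -0.414
= 4.71


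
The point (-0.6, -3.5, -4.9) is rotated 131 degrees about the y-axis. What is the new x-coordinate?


Rotation about y-axis: x' = x*cos(theta) + z*sin(theta)
= -0.6 * -0.6561 + -4.9 * 0.7547
= -3.3044


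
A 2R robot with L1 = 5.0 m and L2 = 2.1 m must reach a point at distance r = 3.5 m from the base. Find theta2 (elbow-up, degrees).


cos(theta2) = (r^2 - L1^2 - L2^2) / (2*L1*L2)
cos(theta2) = (12.25 - 25.0 - 4.41) / 21.0
cos(theta2) = -0.817143
theta2 = 144.7998 degrees


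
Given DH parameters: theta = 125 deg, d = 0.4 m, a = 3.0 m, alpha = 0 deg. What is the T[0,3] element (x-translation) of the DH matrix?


T[0,3] = a * cos(theta)
= 3.0 * cos(125 deg)
= 3.0 * -0.5736
= -1.7207


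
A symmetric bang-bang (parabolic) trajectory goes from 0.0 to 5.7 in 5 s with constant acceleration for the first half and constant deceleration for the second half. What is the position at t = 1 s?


Symmetric rest-to-rest: each phase covers (pf-p0)/2 in time T/2. 0.5*a*(T/2)^2 = (pf-p0)/2 => a = 4*(pf-p0)/T^2
a = 4*(5.7-0.0)/5^2 = 0.912
t = 1 is in the acceleration phase (t <= T/2).
p = p0 + 0.5*a*t^2 = 0.0 + 0.5*0.912*1^2
= 0.456


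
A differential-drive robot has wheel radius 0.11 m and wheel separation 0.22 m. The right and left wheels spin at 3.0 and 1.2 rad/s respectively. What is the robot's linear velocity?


vR = r*wR = 0.11*3.0 = 0.33 m/s
vL = r*wL = 0.11*1.2 = 0.132 m/s
v = (vR+vL)/2 = 0.231 m/s
omega = (vR-vL)/L = 0.9 rad/s
linear velocity = 0.231 m/s


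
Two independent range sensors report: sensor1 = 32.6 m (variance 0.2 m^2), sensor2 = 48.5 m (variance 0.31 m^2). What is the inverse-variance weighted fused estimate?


w1 = (1/var1) / (1/var1 + 1/var2)
   = 5.0 / (5.0 + 3.2258) = 0.6078
w2 = 1 - w1 = 0.3922
fused = w1*s1 + w2*s2 = 19.8157 + 19.0196
= 38.8353 m


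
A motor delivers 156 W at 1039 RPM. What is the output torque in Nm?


omega = 1039 * 2*pi/60 = 108.8038 rad/s
tau = P / omega = 156 / 108.8038
= 1.4338 Nm


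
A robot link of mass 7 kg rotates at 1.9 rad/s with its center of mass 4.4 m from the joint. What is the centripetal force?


F = m * omega^2 * r
= 7 * 1.9^2 * 4.4
= 7 * 3.61 * 4.4
= 111.188 N


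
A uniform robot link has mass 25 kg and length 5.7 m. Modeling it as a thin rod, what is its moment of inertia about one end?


I = (1/3) * m * L^2
= (1/3) * 25 * 5.7^2
= 0.333333 * 25 * 32.49
= 270.75 kg*m^2


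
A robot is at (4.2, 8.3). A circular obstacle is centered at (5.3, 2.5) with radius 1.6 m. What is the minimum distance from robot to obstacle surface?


center_dist = sqrt((4.2-5.3)^2 + (8.3-2.5)^2)
= sqrt(1.21 + 33.64)
= 5.9034
min_dist = center_dist - radius = 5.9034 - 1.6 = 4.3034 m


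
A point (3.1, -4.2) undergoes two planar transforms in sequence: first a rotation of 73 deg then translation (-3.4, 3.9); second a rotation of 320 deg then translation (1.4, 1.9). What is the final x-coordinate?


After transform 1:
x1 = cos(73)*3.1 - sin(73)*-4.2 + -3.4 = 1.5228
y1 = sin(73)*3.1 + cos(73)*-4.2 + 3.9 = 5.6366
After transform 2:
x2 = cos(320)*1.5228 - sin(320)*5.6366 + 1.4
= 6.1897


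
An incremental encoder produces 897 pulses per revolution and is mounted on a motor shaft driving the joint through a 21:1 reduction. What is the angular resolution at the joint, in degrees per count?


counts per rev = 897
effective counts at joint = 897 * 21 = 18837
resolution = 360 / 18837
= 0.0191 deg/count


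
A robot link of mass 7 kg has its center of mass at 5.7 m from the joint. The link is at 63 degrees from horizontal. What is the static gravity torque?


tau = m*g*L*cos(angle)
= 7 * 9.81 * 5.7 * cos(63 deg)
= 7 * 9.81 * 5.7 * 0.454
= 177.7005 Nm


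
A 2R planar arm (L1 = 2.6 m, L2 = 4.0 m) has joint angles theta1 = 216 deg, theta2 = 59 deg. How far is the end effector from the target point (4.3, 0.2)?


End effector via forward kinematics:
x = L1*cos(t1) + L2*cos(t1+t2) = -1.7548
y = L1*sin(t1) + L2*sin(t1+t2) = -5.513
Distance to target:
d = sqrt((4.3 - -1.7548)^2 + (0.2 - -5.513)^2)
= sqrt(36.6609 + 32.6386)
= 8.3246 m


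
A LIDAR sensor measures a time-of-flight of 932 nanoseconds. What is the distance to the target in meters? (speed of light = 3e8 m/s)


tof = 932 ns = 9.32e-07 s
dist = c * tof / 2
= 3e8 * 9.32e-07 / 2
= 139.8 m


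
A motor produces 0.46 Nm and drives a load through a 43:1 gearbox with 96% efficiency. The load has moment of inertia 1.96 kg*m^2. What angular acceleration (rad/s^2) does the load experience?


tau_out = tau_motor * N * eta
= 0.46 * 43 * 0.96 = 18.9888 Nm
alpha = tau_out / I = 18.9888 / 1.96
= 9.6882 rad/s^2


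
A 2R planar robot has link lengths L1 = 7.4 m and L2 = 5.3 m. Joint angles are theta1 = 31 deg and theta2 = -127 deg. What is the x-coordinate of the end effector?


Convert angles to radians: theta1 = 0.5411, theta2 = -2.2166
x = L1*cos(theta1) + L2*cos(theta1+theta2)
x = 6.343 + -0.554
x = 5.789


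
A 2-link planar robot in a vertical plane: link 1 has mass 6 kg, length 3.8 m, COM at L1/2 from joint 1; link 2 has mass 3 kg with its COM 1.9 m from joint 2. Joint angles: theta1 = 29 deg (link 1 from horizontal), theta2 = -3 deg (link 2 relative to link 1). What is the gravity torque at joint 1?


Horizontal distance from joint 1 to link-1 COM:
  x_c1 = (L1/2)*cos(t1) = 1.9 * 0.8746 = 1.6618 m
Horizontal distance from joint 1 to link-2 COM:
  x_c2 = L1*cos(t1) + Lc2*cos(t1+t2)
       = 3.8*0.8746 + 1.9*0.8988 = 5.0313 m
tau1 = m1*g*x_c1 + m2*g*x_c2
     = 6*9.81*1.6618 + 3*9.81*5.0313
     = 97.8122 + 148.0701
     = 245.8823 Nm


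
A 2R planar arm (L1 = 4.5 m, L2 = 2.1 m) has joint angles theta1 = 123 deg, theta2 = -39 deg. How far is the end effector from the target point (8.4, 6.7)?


End effector via forward kinematics:
x = L1*cos(t1) + L2*cos(t1+t2) = -2.2314
y = L1*sin(t1) + L2*sin(t1+t2) = 5.8625
Distance to target:
d = sqrt((8.4 - -2.2314)^2 + (6.7 - 5.8625)^2)
= sqrt(113.0259 + 0.7014)
= 10.6643 m


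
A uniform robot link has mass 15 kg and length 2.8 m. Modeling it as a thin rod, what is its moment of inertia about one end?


I = (1/3) * m * L^2
= (1/3) * 15 * 2.8^2
= 0.333333 * 15 * 7.84
= 39.2 kg*m^2


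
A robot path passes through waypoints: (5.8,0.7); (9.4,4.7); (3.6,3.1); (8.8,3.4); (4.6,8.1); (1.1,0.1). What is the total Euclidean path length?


Segment lengths:
  seg1 = sqrt((3.6)^2 + (4.0)^2) = 5.3814
  seg2 = sqrt((-5.8)^2 + (-1.6)^2) = 6.0166
  seg3 = sqrt((5.2)^2 + (0.3)^2) = 5.2086
  seg4 = sqrt((-4.2)^2 + (4.7)^2) = 6.3032
  seg5 = sqrt((-3.5)^2 + (-8.0)^2) = 8.7321
Total = 31.642


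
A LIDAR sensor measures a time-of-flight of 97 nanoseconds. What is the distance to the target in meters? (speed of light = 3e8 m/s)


tof = 97 ns = 9.7e-08 s
dist = c * tof / 2
= 3e8 * 9.7e-08 / 2
= 14.55 m


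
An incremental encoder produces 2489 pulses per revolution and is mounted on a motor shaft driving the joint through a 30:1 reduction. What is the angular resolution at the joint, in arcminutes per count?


counts per rev = 2489
effective counts at joint = 2489 * 30 = 74670
resolution = 360*60 / 74670
= 0.2893 arcmin/count


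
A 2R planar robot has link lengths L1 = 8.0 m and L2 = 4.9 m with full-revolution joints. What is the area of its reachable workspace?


r_max = L1 + L2 = 12.9 m
r_min = |L1 - L2| = 3.1 m
Area = pi*(r_max^2 - r_min^2)
= pi*(166.41 - 9.61)
= pi * 156.8
= 492.6017 m^2


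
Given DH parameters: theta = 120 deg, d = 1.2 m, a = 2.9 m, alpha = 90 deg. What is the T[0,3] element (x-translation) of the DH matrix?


T[0,3] = a * cos(theta)
= 2.9 * cos(120 deg)
= 2.9 * -0.5
= -1.45


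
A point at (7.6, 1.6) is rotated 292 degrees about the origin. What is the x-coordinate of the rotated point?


x' = x*cos(theta) - y*sin(theta)
cos(292 deg) = 0.3746, sin(292 deg) = -0.9272
x' = 7.6 * 0.3746 - 1.6 * -0.9272
= 2.847 - -1.4835
= 4.3305


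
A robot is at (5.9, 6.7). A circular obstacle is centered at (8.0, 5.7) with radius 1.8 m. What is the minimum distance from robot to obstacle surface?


center_dist = sqrt((5.9-8.0)^2 + (6.7-5.7)^2)
= sqrt(4.41 + 1.0)
= 2.3259
min_dist = center_dist - radius = 2.3259 - 1.8 = 0.5259 m
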